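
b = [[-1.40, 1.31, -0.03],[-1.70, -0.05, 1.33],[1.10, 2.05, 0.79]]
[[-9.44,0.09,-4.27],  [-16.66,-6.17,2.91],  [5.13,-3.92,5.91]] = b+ [[-8.04, -1.22, -4.24],[-14.96, -6.12, 1.58],[4.03, -5.97, 5.12]]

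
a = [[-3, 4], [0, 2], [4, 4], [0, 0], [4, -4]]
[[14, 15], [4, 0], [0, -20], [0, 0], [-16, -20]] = a @ [[-2, -5], [2, 0]]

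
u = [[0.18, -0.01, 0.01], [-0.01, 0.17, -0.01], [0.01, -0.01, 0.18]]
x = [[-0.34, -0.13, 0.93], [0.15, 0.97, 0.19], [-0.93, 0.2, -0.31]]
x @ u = [[-0.05, -0.03, 0.17], [0.02, 0.16, 0.03], [-0.17, 0.05, -0.07]]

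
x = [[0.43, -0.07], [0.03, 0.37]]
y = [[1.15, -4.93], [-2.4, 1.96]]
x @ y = [[0.66, -2.26], [-0.85, 0.58]]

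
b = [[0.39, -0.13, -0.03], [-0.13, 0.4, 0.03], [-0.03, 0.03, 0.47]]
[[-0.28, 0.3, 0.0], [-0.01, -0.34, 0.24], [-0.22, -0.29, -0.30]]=b @ [[-0.83, 0.52, 0.19], [-0.25, -0.65, 0.71], [-0.50, -0.55, -0.67]]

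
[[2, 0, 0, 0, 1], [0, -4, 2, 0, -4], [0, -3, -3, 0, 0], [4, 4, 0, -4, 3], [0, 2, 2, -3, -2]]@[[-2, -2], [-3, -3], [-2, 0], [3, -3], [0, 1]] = [[-4, -3], [8, 8], [15, 9], [-32, -5], [-19, 1]]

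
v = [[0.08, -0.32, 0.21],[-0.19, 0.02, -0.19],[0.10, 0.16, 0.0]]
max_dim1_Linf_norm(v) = 0.32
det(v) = 0.00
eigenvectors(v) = [[-0.83, 0.76, -0.65],[0.56, 0.13, 0.23],[0.02, -0.64, 0.72]]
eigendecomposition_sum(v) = [[0.22, -0.12, 0.23],[-0.15, 0.08, -0.16],[-0.01, 0.00, -0.01]] + [[-0.17,-0.25,-0.07],  [-0.03,-0.04,-0.01],  [0.14,0.21,0.06]] + [[0.03, 0.05, 0.05], [-0.01, -0.02, -0.02], [-0.04, -0.05, -0.05]]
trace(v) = 0.10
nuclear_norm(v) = 0.72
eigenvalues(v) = [0.29, -0.15, -0.04]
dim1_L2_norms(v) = [0.39, 0.27, 0.19]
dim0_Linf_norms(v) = [0.19, 0.32, 0.21]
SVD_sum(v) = [[0.12, -0.28, 0.23], [-0.06, 0.14, -0.11], [-0.03, 0.06, -0.05]] + [[-0.04, -0.03, -0.02], [-0.14, -0.12, -0.07], [0.12, 0.1, 0.06]] + [[0.0, -0.00, -0.00], [0.00, -0.0, -0.01], [0.01, -0.00, -0.01]]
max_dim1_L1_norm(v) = 0.61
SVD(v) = [[-0.88, -0.21, 0.42],[0.43, -0.74, 0.52],[0.20, 0.64, 0.74]] @ diag([0.43866032336270017, 0.2616403129487449, 0.0148817790406349]) @ [[-0.30,0.74,-0.61], [0.72,0.59,0.37], [0.63,-0.32,-0.71]]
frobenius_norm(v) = 0.51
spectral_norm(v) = 0.44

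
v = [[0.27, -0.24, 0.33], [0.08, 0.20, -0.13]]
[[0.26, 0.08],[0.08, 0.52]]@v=[[0.08, -0.05, 0.08],[0.06, 0.08, -0.04]]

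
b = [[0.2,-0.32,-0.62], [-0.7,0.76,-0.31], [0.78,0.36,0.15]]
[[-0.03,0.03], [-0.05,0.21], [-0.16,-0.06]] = b @ [[-0.15, -0.10],[-0.17, 0.12],[0.09, -0.15]]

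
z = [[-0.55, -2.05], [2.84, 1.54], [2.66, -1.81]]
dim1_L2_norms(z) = [2.12, 3.23, 3.22]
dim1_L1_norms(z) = [2.6, 4.38, 4.47]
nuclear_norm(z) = 7.07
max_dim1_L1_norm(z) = 4.47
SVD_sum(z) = [[-0.79, -0.1], [2.98, 0.36], [2.41, 0.29]] + [[0.24, -1.95], [-0.14, 1.18], [0.25, -2.1]]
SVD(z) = [[-0.20, 0.63], [0.76, -0.38], [0.62, 0.68]] @ diag([3.9403963060564773, 3.1252483023299873]) @ [[0.99, 0.12], [0.12, -0.99]]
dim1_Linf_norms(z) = [2.05, 2.84, 2.66]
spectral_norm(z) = 3.94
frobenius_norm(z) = 5.03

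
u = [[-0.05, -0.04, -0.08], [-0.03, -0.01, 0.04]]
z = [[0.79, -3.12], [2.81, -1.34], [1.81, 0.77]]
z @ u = [[0.05, -0.0, -0.19], [-0.10, -0.10, -0.28], [-0.11, -0.08, -0.11]]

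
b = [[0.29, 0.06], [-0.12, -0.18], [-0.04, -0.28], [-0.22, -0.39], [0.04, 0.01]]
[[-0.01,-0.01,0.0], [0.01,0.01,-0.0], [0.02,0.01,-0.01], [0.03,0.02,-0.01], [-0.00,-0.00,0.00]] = b @ [[-0.02, -0.01, 0.00], [-0.06, -0.04, 0.02]]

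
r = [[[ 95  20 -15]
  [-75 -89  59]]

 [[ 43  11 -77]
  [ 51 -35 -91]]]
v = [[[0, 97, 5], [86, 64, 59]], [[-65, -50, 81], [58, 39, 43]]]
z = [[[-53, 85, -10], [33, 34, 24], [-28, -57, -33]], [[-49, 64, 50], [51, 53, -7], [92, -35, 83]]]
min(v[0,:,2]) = 5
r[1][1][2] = -91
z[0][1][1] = 34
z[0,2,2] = -33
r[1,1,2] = -91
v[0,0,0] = 0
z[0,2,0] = -28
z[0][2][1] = -57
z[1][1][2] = -7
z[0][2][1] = -57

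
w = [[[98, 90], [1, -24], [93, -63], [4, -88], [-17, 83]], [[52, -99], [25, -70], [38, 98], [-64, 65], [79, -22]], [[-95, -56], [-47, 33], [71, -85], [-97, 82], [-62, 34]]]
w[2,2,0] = 71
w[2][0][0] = -95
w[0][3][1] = -88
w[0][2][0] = 93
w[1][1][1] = -70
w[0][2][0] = 93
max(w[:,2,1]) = 98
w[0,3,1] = -88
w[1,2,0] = 38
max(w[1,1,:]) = 25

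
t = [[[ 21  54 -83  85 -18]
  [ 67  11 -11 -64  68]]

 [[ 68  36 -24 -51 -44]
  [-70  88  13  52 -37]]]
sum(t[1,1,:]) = 46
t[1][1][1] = 88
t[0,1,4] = 68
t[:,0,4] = [-18, -44]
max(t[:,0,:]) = 85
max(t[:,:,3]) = 85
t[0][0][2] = -83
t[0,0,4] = -18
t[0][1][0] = 67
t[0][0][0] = 21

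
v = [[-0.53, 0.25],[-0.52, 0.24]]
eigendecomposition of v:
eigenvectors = [[-0.71, -0.43], [-0.71, -0.90]]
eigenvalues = [-0.28, -0.01]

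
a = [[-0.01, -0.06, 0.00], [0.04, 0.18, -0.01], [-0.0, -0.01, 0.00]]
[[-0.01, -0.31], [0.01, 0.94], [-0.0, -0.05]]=a@[[0.43, -0.99],[0.05, 5.39],[1.51, -0.87]]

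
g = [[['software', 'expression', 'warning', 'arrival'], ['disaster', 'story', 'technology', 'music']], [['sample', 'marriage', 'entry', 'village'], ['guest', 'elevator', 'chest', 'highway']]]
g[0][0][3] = 'arrival'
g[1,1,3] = 'highway'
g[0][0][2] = 'warning'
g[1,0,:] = ['sample', 'marriage', 'entry', 'village']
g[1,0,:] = ['sample', 'marriage', 'entry', 'village']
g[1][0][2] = 'entry'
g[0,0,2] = 'warning'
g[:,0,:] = [['software', 'expression', 'warning', 'arrival'], ['sample', 'marriage', 'entry', 'village']]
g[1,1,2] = 'chest'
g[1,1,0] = 'guest'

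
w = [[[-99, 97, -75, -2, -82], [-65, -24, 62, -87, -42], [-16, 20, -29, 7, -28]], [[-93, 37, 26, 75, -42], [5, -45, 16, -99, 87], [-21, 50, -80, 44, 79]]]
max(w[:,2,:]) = 79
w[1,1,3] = -99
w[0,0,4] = -82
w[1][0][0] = -93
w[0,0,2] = -75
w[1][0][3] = 75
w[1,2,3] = 44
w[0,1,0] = -65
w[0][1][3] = -87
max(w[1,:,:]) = 87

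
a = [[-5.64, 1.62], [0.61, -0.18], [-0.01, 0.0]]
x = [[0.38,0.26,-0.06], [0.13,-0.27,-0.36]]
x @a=[[-1.98, 0.57], [-0.89, 0.26]]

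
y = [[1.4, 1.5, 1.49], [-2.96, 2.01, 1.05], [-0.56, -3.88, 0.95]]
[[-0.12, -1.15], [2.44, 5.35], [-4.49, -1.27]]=y@[[-0.39, -1.43], [1.03, 0.54], [-0.75, 0.03]]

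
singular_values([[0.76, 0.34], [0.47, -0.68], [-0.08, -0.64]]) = [0.99, 0.9]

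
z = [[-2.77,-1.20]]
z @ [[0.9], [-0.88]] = [[-1.44]]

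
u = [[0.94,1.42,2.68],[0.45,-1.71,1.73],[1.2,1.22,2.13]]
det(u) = 3.15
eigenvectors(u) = [[0.71,  0.92,  0.26], [0.26,  -0.16,  -0.95], [0.65,  -0.36,  0.19]]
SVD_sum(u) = [[1.14, 0.99, 2.75], [0.42, 0.36, 1.0], [0.98, 0.85, 2.36]] + [[-0.01, 0.41, -0.14], [0.03, -2.07, 0.73], [-0.01, 0.40, -0.14]] + [[-0.2, 0.02, 0.07],[0.01, -0.00, -0.00],[0.23, -0.03, -0.08]]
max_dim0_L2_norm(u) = 3.84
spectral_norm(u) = 4.29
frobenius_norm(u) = 4.86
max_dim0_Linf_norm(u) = 2.68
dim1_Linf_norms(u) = [2.68, 1.73, 2.13]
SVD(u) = [[0.73,0.19,0.65], [0.27,-0.96,-0.02], [0.63,0.19,-0.76]] @ diag([4.287090810526505, 2.2768224760308153, 0.3226945846153954]) @ [[0.36, 0.31, 0.88],[-0.01, 0.94, -0.33],[-0.93, 0.11, 0.35]]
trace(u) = 1.36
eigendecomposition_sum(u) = [[1.19, 0.87, 2.63], [0.43, 0.32, 0.95], [1.09, 0.80, 2.41]] + [[-0.26,-0.01,0.28], [0.04,0.0,-0.05], [0.10,0.01,-0.11]] + [[0.01, 0.56, -0.23], [-0.03, -2.03, 0.83], [0.01, 0.42, -0.17]]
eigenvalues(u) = [3.92, -0.37, -2.19]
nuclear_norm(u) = 6.89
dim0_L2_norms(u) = [1.59, 2.54, 3.84]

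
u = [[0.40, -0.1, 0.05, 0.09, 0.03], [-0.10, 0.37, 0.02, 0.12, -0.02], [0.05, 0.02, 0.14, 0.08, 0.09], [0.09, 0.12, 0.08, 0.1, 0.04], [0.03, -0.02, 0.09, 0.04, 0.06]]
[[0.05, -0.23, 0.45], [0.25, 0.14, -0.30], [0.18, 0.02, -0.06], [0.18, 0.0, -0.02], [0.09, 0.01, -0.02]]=u @ [[-0.11,-0.54,1.09],[0.35,0.23,-0.48],[0.25,0.42,-0.86],[1.02,-0.05,0.05],[0.68,-0.09,0.15]]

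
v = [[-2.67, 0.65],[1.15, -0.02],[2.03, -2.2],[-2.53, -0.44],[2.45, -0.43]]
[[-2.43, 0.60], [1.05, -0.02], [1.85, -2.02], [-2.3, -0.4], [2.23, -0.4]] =v @ [[0.91, 0.00], [0.00, 0.92]]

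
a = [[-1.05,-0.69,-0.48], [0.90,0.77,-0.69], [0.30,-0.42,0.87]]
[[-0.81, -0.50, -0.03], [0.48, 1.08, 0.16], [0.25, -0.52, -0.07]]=a @ [[0.5, 0.41, 0.10], [0.25, 0.46, -0.02], [0.24, -0.52, -0.13]]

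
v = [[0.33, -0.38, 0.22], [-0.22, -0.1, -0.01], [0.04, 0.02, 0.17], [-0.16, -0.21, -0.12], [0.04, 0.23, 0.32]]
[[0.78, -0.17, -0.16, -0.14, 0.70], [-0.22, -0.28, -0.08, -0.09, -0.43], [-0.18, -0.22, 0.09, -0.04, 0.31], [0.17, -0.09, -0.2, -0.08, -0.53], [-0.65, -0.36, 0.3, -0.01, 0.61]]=v@ [[1.68, 1.12, 0.02, 0.24, 1.7],[-1.34, 0.49, 0.69, 0.39, 0.43],[-1.29, -1.61, 0.44, -0.34, 1.37]]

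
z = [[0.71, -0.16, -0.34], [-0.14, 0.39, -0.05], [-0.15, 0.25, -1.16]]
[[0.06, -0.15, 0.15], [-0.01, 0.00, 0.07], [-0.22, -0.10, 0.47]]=z @ [[0.18, -0.18, 0.06],[0.06, -0.05, 0.16],[0.18, 0.1, -0.38]]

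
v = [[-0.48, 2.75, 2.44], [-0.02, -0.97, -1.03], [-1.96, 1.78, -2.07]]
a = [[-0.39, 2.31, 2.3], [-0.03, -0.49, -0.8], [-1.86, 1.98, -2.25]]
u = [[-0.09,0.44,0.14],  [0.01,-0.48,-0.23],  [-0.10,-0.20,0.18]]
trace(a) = -3.13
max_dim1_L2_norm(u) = 0.53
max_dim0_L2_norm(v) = 3.42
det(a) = 0.00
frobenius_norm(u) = 0.77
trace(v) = -3.52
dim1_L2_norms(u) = [0.47, 0.53, 0.29]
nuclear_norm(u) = 1.05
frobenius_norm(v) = 5.20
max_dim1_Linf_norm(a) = 2.31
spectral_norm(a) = 3.54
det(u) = 0.01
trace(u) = -0.39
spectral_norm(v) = 3.97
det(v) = -1.13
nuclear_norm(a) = 6.94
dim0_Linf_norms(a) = [1.86, 2.31, 2.3]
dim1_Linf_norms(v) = [2.75, 1.03, 2.07]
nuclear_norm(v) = 7.41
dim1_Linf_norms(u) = [0.44, 0.48, 0.2]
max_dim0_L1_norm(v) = 5.54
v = a + u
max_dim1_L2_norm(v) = 3.71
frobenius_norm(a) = 4.91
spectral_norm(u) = 0.72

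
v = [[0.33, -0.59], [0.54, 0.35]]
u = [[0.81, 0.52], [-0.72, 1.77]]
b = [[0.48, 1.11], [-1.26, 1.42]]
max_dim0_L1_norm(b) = 2.53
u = b + v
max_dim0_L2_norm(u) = 1.84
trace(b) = 1.90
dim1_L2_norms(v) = [0.68, 0.64]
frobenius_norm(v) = 0.93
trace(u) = 2.58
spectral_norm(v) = 0.69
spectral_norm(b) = 1.99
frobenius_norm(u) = 2.14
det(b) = 2.08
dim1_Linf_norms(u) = [0.81, 1.77]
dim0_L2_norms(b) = [1.35, 1.8]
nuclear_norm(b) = 3.04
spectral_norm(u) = 1.92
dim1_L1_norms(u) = [1.33, 2.49]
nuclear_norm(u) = 2.86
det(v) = 0.43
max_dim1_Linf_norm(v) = 0.59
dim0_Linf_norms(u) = [0.81, 1.77]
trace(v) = 0.68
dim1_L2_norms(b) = [1.21, 1.9]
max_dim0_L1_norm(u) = 2.29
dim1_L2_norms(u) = [0.96, 1.91]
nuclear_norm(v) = 1.32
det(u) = 1.81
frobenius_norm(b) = 2.25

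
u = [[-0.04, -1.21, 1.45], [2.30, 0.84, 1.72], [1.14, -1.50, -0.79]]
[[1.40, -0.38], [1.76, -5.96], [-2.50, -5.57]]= u @ [[-0.49, -3.29],[0.55, 0.97],[1.41, 0.46]]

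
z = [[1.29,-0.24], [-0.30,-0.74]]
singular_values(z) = [1.33, 0.77]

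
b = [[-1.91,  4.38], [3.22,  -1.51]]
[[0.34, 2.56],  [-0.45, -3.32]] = b @ [[-0.13,  -0.95], [0.02,  0.17]]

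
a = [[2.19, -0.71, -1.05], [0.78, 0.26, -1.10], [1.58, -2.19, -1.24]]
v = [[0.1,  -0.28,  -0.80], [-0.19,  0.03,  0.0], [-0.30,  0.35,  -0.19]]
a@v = [[0.67,-1.0,-1.55], [0.36,-0.6,-0.42], [0.95,-0.94,-1.03]]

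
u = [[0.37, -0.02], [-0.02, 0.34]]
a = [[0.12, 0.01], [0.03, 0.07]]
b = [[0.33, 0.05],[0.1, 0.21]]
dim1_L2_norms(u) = [0.37, 0.34]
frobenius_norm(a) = 0.14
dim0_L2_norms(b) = [0.34, 0.22]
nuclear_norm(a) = 0.19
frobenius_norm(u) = 0.50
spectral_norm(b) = 0.37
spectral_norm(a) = 0.13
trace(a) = 0.19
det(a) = 0.01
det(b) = 0.06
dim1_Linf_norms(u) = [0.37, 0.34]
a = u @ b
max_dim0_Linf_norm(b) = 0.33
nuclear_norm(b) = 0.54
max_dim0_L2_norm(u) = 0.37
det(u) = 0.13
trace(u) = 0.71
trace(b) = 0.54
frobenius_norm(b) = 0.41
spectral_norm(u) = 0.38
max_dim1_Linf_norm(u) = 0.37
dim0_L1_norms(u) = [0.39, 0.36]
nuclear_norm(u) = 0.71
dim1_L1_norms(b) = [0.38, 0.31]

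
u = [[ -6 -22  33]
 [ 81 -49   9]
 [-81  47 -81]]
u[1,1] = -49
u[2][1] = 47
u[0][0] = -6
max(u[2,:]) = 47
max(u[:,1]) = 47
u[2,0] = -81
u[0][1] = -22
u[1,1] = -49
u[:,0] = [-6, 81, -81]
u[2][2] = -81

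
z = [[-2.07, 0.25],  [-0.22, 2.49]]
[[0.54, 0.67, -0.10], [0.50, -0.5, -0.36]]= z@[[-0.24, -0.35, 0.03], [0.18, -0.23, -0.14]]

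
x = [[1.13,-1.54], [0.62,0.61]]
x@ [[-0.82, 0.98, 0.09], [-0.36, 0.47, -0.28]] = [[-0.37, 0.38, 0.53], [-0.73, 0.89, -0.12]]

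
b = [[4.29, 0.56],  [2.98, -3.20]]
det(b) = -15.40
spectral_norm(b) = 5.47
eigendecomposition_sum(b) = [[4.38, 0.32], [1.69, 0.12]] + [[-0.09, 0.24], [1.29, -3.32]]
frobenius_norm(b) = 6.15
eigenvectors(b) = [[0.93, -0.07], [0.36, 1.0]]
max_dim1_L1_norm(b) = 6.18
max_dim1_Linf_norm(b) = 4.29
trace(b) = 1.09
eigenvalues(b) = [4.51, -3.42]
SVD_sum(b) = [[3.60, -1.32], [3.66, -1.35]] + [[0.69, 1.88], [-0.68, -1.85]]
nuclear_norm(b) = 8.28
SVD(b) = [[-0.7, -0.71], [-0.71, 0.7]] @ diag([5.469286421746128, 2.815138724273359]) @ [[-0.94, 0.35], [-0.35, -0.94]]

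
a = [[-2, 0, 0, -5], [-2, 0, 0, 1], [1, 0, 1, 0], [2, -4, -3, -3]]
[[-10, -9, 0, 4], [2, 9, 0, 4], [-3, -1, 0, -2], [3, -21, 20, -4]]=a @[[0, -3, 0, -2], [0, 0, -5, 0], [-3, 2, 0, 0], [2, 3, 0, 0]]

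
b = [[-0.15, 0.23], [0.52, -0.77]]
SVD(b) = [[-0.28, 0.96], [0.96, 0.28]] @ diag([0.9688560738900305, 0.004231794701495897]) @ [[0.56,-0.83], [0.83,0.56]]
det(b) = -0.00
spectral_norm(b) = 0.97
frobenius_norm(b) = 0.97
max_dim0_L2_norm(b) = 0.8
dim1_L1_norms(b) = [0.38, 1.29]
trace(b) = -0.92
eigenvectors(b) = [[0.83,-0.28], [0.56,0.96]]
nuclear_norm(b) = 0.97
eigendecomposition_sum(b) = [[0.0, 0.00], [0.00, 0.0]] + [[-0.15,  0.23], [0.52,  -0.77]]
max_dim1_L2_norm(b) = 0.93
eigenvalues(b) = [0.0, -0.92]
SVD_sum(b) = [[-0.15,0.23], [0.52,-0.77]] + [[0.00, 0.0], [0.0, 0.0]]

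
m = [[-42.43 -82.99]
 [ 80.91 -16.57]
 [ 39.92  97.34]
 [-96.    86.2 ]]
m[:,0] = [-42.43, 80.91, 39.92, -96.0]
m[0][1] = -82.99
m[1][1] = -16.57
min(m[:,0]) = -96.0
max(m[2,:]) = 97.34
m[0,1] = -82.99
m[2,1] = 97.34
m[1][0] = 80.91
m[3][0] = -96.0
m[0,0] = -42.43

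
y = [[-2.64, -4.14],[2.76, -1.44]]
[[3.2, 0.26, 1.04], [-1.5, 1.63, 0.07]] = y@[[-0.71, 0.42, -0.08],[-0.32, -0.33, -0.2]]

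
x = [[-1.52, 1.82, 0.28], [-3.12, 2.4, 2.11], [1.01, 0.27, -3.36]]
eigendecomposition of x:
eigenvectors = [[(-0.59+0.28j),(-0.59-0.28j),(0.14+0j)],[(-0.73+0j),(-0.73-0j),-0.28+0.00j],[(-0.18+0.12j),(-0.18-0.12j),0.95+0.00j]]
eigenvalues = [(0.41+0.86j), (0.41-0.86j), (-3.3+0j)]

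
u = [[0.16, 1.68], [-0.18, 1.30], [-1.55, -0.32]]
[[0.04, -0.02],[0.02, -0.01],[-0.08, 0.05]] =u @ [[0.05, -0.03], [0.02, -0.01]]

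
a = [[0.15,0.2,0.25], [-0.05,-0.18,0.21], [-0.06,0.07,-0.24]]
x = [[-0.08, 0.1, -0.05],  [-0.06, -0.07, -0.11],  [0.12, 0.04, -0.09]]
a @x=[[0.01, 0.01, -0.05], [0.04, 0.02, 0.0], [-0.03, -0.02, 0.02]]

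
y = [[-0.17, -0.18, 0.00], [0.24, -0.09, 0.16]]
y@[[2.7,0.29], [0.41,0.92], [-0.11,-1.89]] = [[-0.53,  -0.21], [0.59,  -0.32]]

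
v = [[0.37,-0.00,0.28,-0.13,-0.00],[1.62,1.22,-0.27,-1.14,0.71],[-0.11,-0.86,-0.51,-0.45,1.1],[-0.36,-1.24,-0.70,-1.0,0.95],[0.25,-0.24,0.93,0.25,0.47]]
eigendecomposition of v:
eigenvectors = [[-0.01+0.00j,  -0.07+0.02j,  -0.07-0.02j,  (0.62+0j),  (0.34+0j)], [(0.34+0j),  0.37+0.44j,  0.37-0.44j,  -0.56+0.00j,  -0.01+0.00j], [(0.5+0j),  (-0.43-0.08j),  -0.43+0.08j,  -0.23+0.00j,  (-0.51+0j)], [(0.77+0j),  (-0.31-0.16j),  -0.31+0.16j,  (0.15+0j),  0.75+0.00j], [-0.21+0.00j,  -0.59+0.00j,  -0.59-0.00j,  (-0.47+0j),  0.25+0.00j]]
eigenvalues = [(-2.25+0j), (1.46+0.36j), (1.46-0.36j), (0.23+0j), (-0.34+0j)]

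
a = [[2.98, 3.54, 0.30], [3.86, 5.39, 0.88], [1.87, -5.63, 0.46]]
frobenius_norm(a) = 10.08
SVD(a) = [[-0.49, 0.33, -0.81], [-0.72, 0.38, 0.59], [0.50, 0.86, 0.05]] @ diag([9.03335243775373, 4.465572340176523, 0.30117670889203946]) @ [[-0.36, -0.93, -0.06],[0.91, -0.37, 0.19],[-0.20, 0.01, 0.98]]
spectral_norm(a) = 9.03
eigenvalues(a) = [(7.65+0j), (0.59+1.11j), (0.59-1.11j)]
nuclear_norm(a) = 13.80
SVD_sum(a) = [[1.59, 4.08, 0.26], [2.34, 6.01, 0.39], [-1.64, -4.21, -0.27]] + [[1.34, -0.54, 0.27], [1.55, -0.63, 0.32], [3.51, -1.42, 0.72]] + [[0.05, -0.0, -0.24], [-0.03, 0.0, 0.17], [-0.0, 0.0, 0.01]]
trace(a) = 8.83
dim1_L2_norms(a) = [4.64, 6.69, 5.95]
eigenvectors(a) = [[(-0.53+0j),-0.11+0.16j,(-0.11-0.16j)], [-0.73+0.00j,(-0.06-0.14j),-0.06+0.14j], [0.44+0.00j,0.97+0.00j,0.97-0.00j]]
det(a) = 12.15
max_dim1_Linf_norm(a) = 5.63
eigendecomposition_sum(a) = [[(3.17-0j), 3.56+0.00j, (0.57-0j)],[(4.41-0j), 4.94+0.00j, (0.79-0j)],[-2.63+0.00j, -2.95+0.00j, (-0.47+0j)]] + [[(-0.1+0.47j), (-0.01-0.33j), -0.13+0.02j], [-0.27-0.27j, 0.22+0.13j, (0.05-0.1j)], [(2.25-0.95j), -1.34+0.99j, (0.47+0.51j)]] + [[-0.10-0.47j, (-0.01+0.33j), -0.13-0.02j], [(-0.27+0.27j), 0.22-0.13j, (0.05+0.1j)], [(2.25+0.95j), -1.34-0.99j, 0.47-0.51j]]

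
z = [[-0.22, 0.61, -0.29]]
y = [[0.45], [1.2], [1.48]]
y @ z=[[-0.1, 0.27, -0.13], [-0.26, 0.73, -0.35], [-0.33, 0.9, -0.43]]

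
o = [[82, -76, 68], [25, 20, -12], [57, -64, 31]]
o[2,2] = 31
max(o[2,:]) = 57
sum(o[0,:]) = 74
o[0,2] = 68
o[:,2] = [68, -12, 31]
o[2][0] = 57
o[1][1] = 20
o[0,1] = -76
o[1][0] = 25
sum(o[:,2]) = 87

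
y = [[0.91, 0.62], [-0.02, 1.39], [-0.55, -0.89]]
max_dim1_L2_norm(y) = 1.39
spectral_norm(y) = 1.88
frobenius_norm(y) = 2.06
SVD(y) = [[-0.49,0.71], [-0.68,-0.67], [0.55,-0.19]] @ diag([1.8827239716595998, 0.8336368793055533]) @ [[-0.39,-0.92], [0.92,-0.39]]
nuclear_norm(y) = 2.72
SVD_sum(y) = [[0.36, 0.85],[0.50, 1.17],[-0.40, -0.95]] + [[0.55, -0.23], [-0.52, 0.22], [-0.15, 0.06]]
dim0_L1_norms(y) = [1.48, 2.9]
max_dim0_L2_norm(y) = 1.76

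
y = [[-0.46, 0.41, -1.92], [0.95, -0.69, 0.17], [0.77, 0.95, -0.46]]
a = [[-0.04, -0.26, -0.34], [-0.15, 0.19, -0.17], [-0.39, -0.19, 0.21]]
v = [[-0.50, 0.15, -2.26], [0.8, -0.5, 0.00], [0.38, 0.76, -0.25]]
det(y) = -2.59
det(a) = -0.06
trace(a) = 0.36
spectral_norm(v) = 2.34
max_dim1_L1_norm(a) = 0.79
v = a + y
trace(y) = -1.61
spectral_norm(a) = 0.48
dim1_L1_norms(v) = [2.91, 1.3, 1.39]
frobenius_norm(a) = 0.71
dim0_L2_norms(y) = [1.31, 1.24, 1.98]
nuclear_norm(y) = 4.38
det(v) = -1.84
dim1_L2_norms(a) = [0.43, 0.3, 0.48]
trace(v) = -1.25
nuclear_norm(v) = 4.11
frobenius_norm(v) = 2.66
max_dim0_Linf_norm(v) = 2.26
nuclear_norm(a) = 1.21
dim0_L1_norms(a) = [0.58, 0.64, 0.72]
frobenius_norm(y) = 2.68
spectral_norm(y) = 2.16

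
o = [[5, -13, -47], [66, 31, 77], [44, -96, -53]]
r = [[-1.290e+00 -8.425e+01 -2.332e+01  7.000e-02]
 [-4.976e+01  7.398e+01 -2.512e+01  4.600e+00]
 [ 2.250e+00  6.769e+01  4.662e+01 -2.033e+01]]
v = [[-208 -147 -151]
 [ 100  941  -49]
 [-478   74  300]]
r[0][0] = -1.29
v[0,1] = -147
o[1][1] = 31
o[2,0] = 44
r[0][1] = -84.25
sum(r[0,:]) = -108.79000000000002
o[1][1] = 31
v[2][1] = 74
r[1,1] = 73.98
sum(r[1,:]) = 3.7000000000000046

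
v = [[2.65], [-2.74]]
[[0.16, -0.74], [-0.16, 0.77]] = v@[[0.06,-0.28]]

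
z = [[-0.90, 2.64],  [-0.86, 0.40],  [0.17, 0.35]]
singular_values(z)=[2.88, 0.73]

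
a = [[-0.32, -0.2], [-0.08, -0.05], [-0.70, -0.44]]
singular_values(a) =[0.91, 0.0]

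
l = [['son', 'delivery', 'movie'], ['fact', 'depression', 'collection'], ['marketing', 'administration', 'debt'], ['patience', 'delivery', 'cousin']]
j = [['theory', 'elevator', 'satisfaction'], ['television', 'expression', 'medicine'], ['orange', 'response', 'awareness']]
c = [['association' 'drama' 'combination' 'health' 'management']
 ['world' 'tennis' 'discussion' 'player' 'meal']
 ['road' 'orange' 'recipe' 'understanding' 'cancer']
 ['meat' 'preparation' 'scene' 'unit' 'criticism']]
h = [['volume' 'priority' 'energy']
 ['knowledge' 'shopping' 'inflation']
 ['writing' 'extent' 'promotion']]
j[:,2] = ['satisfaction', 'medicine', 'awareness']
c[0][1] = 'drama'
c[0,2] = 'combination'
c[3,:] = ['meat', 'preparation', 'scene', 'unit', 'criticism']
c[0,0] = 'association'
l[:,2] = ['movie', 'collection', 'debt', 'cousin']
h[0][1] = 'priority'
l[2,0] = 'marketing'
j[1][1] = 'expression'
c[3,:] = ['meat', 'preparation', 'scene', 'unit', 'criticism']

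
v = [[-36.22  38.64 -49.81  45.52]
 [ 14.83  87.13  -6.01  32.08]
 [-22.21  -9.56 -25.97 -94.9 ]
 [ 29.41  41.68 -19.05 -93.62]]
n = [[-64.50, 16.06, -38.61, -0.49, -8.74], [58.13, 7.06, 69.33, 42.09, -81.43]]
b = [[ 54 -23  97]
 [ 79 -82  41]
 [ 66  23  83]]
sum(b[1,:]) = 38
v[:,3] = [45.52, 32.08, -94.9, -93.62]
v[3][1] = 41.68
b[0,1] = -23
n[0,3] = -0.49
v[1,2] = -6.01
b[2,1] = 23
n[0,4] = -8.74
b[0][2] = 97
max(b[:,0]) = 79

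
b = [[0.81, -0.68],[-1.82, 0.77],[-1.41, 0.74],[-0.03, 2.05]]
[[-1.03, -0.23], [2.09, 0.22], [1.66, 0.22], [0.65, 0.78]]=b @ [[-1.02, 0.04], [0.3, 0.38]]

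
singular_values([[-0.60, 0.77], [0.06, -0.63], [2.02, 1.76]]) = [2.71, 1.1]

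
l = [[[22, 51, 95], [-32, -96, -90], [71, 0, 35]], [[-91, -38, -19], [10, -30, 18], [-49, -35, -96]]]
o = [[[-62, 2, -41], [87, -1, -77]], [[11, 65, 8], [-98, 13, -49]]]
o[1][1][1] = 13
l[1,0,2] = -19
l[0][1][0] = -32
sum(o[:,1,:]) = -125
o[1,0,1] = 65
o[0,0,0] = -62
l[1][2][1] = -35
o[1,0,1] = 65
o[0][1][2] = -77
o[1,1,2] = -49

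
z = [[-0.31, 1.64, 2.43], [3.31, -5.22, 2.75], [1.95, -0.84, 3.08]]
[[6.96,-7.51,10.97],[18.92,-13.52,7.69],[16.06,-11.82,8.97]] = z@[[3.23, -0.27, -3.59], [0.11, 0.57, -1.19], [3.2, -3.51, 4.86]]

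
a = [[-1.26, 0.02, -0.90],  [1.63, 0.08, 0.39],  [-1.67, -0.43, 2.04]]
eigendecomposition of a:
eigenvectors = [[-0.24, -0.67, -0.08], [-0.00, 0.71, 0.99], [0.97, -0.22, 0.14]]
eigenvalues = [2.45, -1.58, -0.0]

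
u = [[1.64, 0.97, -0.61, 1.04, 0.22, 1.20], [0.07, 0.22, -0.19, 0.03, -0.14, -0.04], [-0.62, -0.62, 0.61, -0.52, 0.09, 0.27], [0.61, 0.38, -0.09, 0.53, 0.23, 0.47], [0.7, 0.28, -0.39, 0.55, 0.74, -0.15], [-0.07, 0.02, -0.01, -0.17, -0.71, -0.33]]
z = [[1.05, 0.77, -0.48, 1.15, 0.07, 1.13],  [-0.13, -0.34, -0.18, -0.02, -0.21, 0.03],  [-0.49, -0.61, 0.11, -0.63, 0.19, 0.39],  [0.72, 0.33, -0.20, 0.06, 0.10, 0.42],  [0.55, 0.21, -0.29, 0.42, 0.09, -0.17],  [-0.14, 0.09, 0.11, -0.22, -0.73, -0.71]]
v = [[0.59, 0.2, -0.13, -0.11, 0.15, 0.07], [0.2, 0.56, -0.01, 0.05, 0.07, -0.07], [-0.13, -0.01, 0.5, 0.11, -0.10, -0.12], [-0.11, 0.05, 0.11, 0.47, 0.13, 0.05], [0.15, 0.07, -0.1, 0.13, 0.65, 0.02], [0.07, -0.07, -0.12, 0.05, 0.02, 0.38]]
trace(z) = 0.26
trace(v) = 3.15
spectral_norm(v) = 0.94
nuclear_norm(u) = 5.48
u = v + z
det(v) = 0.01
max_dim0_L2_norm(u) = 1.99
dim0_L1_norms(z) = [3.08, 2.35, 1.37, 2.5, 1.39, 2.85]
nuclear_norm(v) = 3.15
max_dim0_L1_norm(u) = 3.71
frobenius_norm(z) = 2.93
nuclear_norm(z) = 5.23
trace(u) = 3.41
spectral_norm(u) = 3.07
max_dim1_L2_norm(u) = 2.56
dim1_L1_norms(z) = [4.65, 0.91, 2.42, 1.83, 1.73, 2.0]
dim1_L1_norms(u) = [5.68, 0.69, 2.73, 2.31, 2.81, 1.31]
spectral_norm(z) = 2.51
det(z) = -0.00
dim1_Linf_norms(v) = [0.59, 0.56, 0.5, 0.47, 0.65, 0.38]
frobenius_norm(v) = 1.42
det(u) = -0.00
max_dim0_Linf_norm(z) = 1.15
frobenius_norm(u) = 3.39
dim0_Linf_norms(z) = [1.05, 0.77, 0.48, 1.15, 0.73, 1.13]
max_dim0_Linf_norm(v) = 0.65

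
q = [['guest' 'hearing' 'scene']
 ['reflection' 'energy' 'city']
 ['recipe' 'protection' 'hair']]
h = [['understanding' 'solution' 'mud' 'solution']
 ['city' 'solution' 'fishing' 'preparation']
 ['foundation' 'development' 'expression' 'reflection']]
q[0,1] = 'hearing'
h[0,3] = 'solution'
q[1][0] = 'reflection'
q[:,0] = ['guest', 'reflection', 'recipe']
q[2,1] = 'protection'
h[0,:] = ['understanding', 'solution', 'mud', 'solution']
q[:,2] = ['scene', 'city', 'hair']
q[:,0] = ['guest', 'reflection', 'recipe']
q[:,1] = ['hearing', 'energy', 'protection']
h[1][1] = 'solution'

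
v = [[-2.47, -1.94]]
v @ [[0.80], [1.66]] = [[-5.2]]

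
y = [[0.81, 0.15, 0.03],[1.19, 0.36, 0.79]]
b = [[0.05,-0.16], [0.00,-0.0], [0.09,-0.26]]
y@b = [[0.04, -0.14], [0.13, -0.40]]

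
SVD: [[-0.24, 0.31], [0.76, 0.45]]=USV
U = [[-0.07, 1.00], [1.00, 0.07]]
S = [0.88, 0.39]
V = [[0.88, 0.48], [-0.48, 0.88]]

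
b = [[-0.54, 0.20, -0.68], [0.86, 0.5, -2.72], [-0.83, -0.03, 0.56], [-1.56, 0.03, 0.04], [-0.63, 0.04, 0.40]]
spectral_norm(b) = 3.16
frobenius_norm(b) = 3.63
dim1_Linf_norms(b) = [0.68, 2.72, 0.83, 1.56, 0.63]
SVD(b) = [[0.12, 0.45, -0.29], [0.90, 0.27, -0.08], [-0.28, 0.28, -0.29], [-0.23, 0.77, 0.52], [-0.2, 0.22, -0.75]] @ diag([3.162347280987211, 1.7799213303015036, 0.1069566845527929]) @ [[0.45, 0.15, -0.88], [-0.89, 0.14, -0.43], [-0.06, -0.98, -0.2]]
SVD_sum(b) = [[0.17, 0.06, -0.34], [1.29, 0.42, -2.51], [-0.39, -0.13, 0.77], [-0.33, -0.11, 0.65], [-0.28, -0.09, 0.55]] + [[-0.72, 0.11, -0.35], [-0.43, 0.07, -0.21], [-0.44, 0.07, -0.21], [-1.22, 0.19, -0.60], [-0.35, 0.06, -0.17]] + [[0.0, 0.03, 0.01], [0.0, 0.01, 0.00], [0.00, 0.03, 0.01], [-0.00, -0.05, -0.01], [0.00, 0.08, 0.02]]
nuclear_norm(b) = 5.05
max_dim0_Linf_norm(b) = 2.72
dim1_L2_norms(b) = [0.89, 2.9, 1.0, 1.56, 0.75]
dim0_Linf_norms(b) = [1.56, 0.5, 2.72]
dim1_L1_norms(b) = [1.42, 4.08, 1.42, 1.63, 1.07]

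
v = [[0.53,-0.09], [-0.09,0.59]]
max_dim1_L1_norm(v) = 0.68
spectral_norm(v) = 0.65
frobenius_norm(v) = 0.80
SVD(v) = [[-0.58, 0.81], [0.81, 0.58]] @ diag([0.6548683298050513, 0.4651316701949488]) @ [[-0.58, 0.81], [0.81, 0.58]]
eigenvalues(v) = [0.47, 0.65]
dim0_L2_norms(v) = [0.54, 0.6]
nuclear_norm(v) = 1.12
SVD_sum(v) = [[0.22, -0.31], [-0.31, 0.43]] + [[0.31, 0.22], [0.22, 0.16]]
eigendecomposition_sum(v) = [[0.31, 0.22], [0.22, 0.16]] + [[0.22, -0.31], [-0.31, 0.43]]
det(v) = 0.30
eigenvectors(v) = [[-0.81, 0.58], [-0.58, -0.81]]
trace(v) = 1.12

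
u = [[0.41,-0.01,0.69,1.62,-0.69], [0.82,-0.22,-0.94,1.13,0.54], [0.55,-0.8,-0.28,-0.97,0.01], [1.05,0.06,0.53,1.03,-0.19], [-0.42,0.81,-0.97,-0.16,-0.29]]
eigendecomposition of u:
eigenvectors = [[0.31+0.30j, (0.31-0.3j), (-0.21+0j), (-0.26-0.24j), -0.26+0.24j], [0.61+0.00j, 0.61-0.00j, 0.76+0.00j, -0.54+0.00j, (-0.54-0j)], [-0.34+0.06j, -0.34-0.06j, 0.60+0.00j, -0.39+0.34j, (-0.39-0.34j)], [0.40+0.24j, (0.4-0.24j), (-0.07+0j), 0.24+0.13j, (0.24-0.13j)], [(0.26-0.19j), 0.26+0.19j, -0.12+0.00j, -0.33+0.38j, -0.33-0.38j]]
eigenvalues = [(1.69+0.57j), (1.69-0.57j), (-1.38+0j), (-0.67+0.31j), (-0.67-0.31j)]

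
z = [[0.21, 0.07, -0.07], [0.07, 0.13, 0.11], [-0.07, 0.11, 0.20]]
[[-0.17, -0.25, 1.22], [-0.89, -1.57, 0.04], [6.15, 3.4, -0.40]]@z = [[-0.14, 0.09, 0.23], [-0.30, -0.26, -0.10], [1.56, 0.83, -0.14]]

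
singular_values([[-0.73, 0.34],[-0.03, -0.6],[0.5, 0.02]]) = [0.95, 0.6]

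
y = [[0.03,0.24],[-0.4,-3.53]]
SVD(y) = [[-0.07,1.0],[1.00,0.07]] @ diag([3.5608134281557424, 0.002780263611038795]) @ [[-0.11, -0.99],  [0.99, -0.11]]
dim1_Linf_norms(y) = [0.24, 3.53]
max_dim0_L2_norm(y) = 3.54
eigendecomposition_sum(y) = [[0.00,  0.00],[-0.0,  -0.0]] + [[0.03, 0.24], [-0.4, -3.53]]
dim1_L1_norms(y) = [0.27, 3.93]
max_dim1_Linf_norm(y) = 3.53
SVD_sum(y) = [[0.03, 0.24],[-0.40, -3.53]] + [[0.00, -0.0],[0.0, -0.00]]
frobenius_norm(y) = 3.56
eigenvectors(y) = [[0.99, -0.07], [-0.11, 1.0]]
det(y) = -0.01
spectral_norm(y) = 3.56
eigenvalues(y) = [0.0, -3.5]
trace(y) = -3.50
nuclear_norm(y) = 3.56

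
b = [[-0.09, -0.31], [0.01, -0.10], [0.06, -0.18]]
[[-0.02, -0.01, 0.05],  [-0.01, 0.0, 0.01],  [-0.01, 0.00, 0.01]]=b@[[0.02, 0.06, -0.14],[0.06, 0.0, -0.12]]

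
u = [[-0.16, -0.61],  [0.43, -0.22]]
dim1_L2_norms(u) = [0.63, 0.48]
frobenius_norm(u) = 0.79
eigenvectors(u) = [[(0.77+0j), (0.77-0j)], [0.04-0.64j, (0.04+0.64j)]]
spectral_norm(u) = 0.65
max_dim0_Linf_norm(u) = 0.61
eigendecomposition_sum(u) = [[(-0.08+0.26j), -0.31-0.11j],[(0.21+0.08j), -0.11+0.25j]] + [[(-0.08-0.26j), -0.31+0.11j], [0.21-0.08j, (-0.11-0.25j)]]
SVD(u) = [[0.94,0.33], [0.33,-0.94]] @ diag([0.6484927512317077, 0.4587560916216049]) @ [[-0.01, -1.00], [-1.00, 0.01]]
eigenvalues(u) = [(-0.19+0.51j), (-0.19-0.51j)]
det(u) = 0.30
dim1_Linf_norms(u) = [0.61, 0.43]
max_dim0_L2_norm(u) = 0.65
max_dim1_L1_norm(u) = 0.77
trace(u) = -0.38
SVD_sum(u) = [[-0.01, -0.61], [-0.00, -0.21]] + [[-0.15, 0.0],[0.43, -0.01]]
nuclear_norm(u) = 1.11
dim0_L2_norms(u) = [0.46, 0.65]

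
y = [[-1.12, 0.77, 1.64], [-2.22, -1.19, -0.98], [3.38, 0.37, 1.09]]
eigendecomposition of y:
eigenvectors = [[-0.31, 0.53, 0.19], [0.45, 0.58, 0.89], [-0.84, -0.62, -0.42]]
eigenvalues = [2.15, -2.18, -1.2]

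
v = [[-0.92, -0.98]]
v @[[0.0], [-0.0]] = [[0.0]]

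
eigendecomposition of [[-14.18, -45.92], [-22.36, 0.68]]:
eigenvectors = [[-0.87, 0.75], [-0.48, -0.66]]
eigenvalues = [-39.64, 26.14]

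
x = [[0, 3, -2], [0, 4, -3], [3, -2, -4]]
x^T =[[0, 0, 3], [3, 4, -2], [-2, -3, -4]]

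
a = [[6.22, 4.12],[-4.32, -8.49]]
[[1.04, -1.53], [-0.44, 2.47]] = a @ [[0.20, -0.08], [-0.05, -0.25]]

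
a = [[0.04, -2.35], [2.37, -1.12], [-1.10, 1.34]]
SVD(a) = [[-0.53, 0.79], [-0.68, -0.61], [0.5, 0.0]] @ diag([3.465833459175416, 1.840923255668245]) @ [[-0.63, 0.78], [-0.78, -0.63]]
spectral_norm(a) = 3.47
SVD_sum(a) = [[1.17,-1.43], [1.49,-1.83], [-1.09,1.34]] + [[-1.13, -0.92], [0.88, 0.71], [-0.01, -0.0]]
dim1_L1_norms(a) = [2.39, 3.49, 2.44]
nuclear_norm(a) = 5.31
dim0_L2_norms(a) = [2.61, 2.93]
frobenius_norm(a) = 3.92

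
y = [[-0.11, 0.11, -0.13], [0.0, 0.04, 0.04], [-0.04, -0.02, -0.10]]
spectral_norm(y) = 0.22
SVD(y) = [[-0.92, -0.35, -0.19], [0.06, -0.6, 0.8], [-0.40, 0.72, 0.57]] @ diag([0.21851095904834875, 0.09246865719153544, 0.001583733868158182]) @ [[0.53, -0.41, 0.74], [0.11, -0.83, -0.54], [-0.84, -0.37, 0.4]]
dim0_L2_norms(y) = [0.12, 0.12, 0.17]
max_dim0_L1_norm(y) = 0.27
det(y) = -0.00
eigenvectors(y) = [[0.90+0.00j, (-0.82+0j), (-0.82-0j)],[(-0.08+0j), (-0.41-0.12j), -0.41+0.12j],[(0.43+0j), 0.39-0.02j, 0.39+0.02j]]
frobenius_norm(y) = 0.24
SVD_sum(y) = [[-0.11, 0.08, -0.15], [0.01, -0.01, 0.01], [-0.05, 0.04, -0.06]] + [[-0.0, 0.03, 0.02], [-0.01, 0.05, 0.03], [0.01, -0.06, -0.04]] + [[0.00,0.0,-0.00], [-0.00,-0.0,0.0], [-0.00,-0.00,0.0]]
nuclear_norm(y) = 0.31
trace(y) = -0.17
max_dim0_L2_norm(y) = 0.17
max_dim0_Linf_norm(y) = 0.13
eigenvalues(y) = [(-0.18+0j), (0.01+0.01j), (0.01-0.01j)]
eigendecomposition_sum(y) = [[-0.10+0.00j, 0.03-0.00j, (-0.17+0j)], [0.01-0.00j, -0.00+0.00j, (0.01-0j)], [(-0.05+0j), (0.02-0j), (-0.08+0j)]] + [[(-0.01+0.01j),(0.04-0.02j),(0.02-0.02j)],[-0.00+0.00j,(0.02-0j),(0.01-0.01j)],[-0j,(-0.02+0.01j),(-0.01+0.01j)]] + [[-0.01-0.01j,(0.04+0.02j),0.02+0.02j],  [(-0-0j),(0.02+0j),0.01+0.01j],  [0j,-0.02-0.01j,-0.01-0.01j]]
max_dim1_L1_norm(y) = 0.35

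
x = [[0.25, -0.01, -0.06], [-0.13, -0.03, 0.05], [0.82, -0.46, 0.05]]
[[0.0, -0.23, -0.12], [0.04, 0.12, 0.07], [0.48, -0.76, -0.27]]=x @ [[0.04, -0.97, -0.23], [-0.95, -0.11, 0.28], [0.3, -0.21, 0.93]]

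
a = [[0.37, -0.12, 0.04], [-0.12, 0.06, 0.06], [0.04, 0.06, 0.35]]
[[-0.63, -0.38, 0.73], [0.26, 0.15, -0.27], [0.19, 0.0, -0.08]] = a@[[-1.39, -0.28, 2.02],[1.1, 2.23, -0.04],[0.51, -0.34, -0.46]]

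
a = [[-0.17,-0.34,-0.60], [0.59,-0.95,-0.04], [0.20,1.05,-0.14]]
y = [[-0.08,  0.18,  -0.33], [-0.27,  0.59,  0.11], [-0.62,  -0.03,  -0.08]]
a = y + [[-0.09, -0.52, -0.27],[0.86, -1.54, -0.15],[0.82, 1.08, -0.06]]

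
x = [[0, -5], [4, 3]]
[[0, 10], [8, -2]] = x@ [[2, 1], [0, -2]]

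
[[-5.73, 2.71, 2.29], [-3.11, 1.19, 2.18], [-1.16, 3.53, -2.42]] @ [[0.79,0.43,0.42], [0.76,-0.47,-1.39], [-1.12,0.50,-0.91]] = [[-5.03, -2.59, -8.26], [-3.99, -0.81, -4.94], [4.48, -3.37, -3.19]]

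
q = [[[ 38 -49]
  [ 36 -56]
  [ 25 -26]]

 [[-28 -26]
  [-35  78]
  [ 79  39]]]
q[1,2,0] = 79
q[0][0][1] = -49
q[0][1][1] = -56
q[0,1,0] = 36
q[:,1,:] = [[36, -56], [-35, 78]]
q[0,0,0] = 38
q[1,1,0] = -35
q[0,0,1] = -49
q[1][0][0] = -28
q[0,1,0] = 36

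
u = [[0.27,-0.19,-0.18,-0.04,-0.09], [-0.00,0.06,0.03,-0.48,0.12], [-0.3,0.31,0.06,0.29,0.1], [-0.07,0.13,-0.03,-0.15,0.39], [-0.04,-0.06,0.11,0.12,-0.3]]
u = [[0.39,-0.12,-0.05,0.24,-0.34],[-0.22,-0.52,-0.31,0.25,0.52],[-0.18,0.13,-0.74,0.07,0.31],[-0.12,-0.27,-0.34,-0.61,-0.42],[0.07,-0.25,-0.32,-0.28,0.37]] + [[-0.12, -0.07, -0.13, -0.28, 0.25], [0.22, 0.58, 0.34, -0.73, -0.40], [-0.12, 0.18, 0.80, 0.22, -0.21], [0.05, 0.40, 0.31, 0.46, 0.81], [-0.11, 0.19, 0.43, 0.4, -0.67]]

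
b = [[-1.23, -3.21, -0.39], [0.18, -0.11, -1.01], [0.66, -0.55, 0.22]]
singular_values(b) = [3.47, 1.03, 0.84]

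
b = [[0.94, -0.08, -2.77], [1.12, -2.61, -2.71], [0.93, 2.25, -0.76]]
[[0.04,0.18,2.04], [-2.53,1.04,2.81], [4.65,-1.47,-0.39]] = b @ [[2.74, -0.87, -0.27], [1.23, -0.41, -0.34], [0.88, -0.35, -0.82]]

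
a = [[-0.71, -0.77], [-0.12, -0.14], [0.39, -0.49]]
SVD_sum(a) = [[-0.64, -0.82], [-0.11, -0.14], [-0.09, -0.11]] + [[-0.07, 0.05], [-0.01, 0.0], [0.48, -0.38]]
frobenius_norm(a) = 1.23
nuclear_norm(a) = 1.69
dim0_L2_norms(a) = [0.82, 0.92]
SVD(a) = [[-0.98,0.13], [-0.17,0.01], [-0.14,-0.99]] @ diag([1.0700267391257232, 0.6150144531277064]) @ [[0.62, 0.79], [-0.79, 0.62]]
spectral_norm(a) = 1.07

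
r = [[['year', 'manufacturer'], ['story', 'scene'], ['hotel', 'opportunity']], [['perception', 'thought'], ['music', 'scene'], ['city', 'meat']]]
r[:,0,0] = ['year', 'perception']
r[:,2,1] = ['opportunity', 'meat']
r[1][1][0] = 'music'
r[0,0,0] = 'year'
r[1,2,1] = 'meat'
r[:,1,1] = ['scene', 'scene']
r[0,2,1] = 'opportunity'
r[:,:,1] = [['manufacturer', 'scene', 'opportunity'], ['thought', 'scene', 'meat']]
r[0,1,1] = 'scene'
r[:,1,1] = ['scene', 'scene']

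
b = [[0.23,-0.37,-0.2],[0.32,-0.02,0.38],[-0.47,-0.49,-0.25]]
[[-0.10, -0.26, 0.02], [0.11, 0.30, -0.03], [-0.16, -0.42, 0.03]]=b @ [[0.04,0.11,-0.01], [0.15,0.39,-0.03], [0.27,0.72,-0.06]]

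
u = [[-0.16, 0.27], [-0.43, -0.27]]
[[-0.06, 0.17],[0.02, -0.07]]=u @ [[0.06, -0.17], [-0.17, 0.53]]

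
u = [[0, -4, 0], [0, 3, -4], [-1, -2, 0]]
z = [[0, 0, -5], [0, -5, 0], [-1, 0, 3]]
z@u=[[5, 10, 0], [0, -15, 20], [-3, -2, 0]]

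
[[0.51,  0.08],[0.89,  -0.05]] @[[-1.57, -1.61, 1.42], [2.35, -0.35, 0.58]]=[[-0.61, -0.85, 0.77], [-1.51, -1.42, 1.23]]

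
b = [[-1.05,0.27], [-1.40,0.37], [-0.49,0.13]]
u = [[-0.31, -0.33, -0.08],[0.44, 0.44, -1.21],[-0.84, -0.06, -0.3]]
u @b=[[0.83, -0.22], [-0.49, 0.12], [1.11, -0.29]]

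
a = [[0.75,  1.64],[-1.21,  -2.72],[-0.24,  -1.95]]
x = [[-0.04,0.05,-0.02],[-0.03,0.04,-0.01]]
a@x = [[-0.08, 0.10, -0.03], [0.13, -0.17, 0.05], [0.07, -0.09, 0.02]]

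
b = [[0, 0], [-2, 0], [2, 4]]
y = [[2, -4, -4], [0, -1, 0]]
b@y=[[0, 0, 0], [-4, 8, 8], [4, -12, -8]]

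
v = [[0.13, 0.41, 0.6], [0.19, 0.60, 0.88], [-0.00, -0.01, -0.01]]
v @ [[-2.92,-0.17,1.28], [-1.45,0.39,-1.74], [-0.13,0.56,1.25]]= [[-1.05,0.47,0.2], [-1.54,0.69,0.30], [0.02,-0.01,0.00]]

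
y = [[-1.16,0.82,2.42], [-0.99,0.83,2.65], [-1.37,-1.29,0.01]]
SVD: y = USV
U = [[-0.69, 0.01, -0.72], [-0.72, -0.07, 0.69], [-0.05, 1.00, 0.05]]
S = [4.07, 1.88, 0.14]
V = [[0.39, -0.27, -0.88],[-0.69, -0.71, -0.09],[0.61, -0.65, 0.47]]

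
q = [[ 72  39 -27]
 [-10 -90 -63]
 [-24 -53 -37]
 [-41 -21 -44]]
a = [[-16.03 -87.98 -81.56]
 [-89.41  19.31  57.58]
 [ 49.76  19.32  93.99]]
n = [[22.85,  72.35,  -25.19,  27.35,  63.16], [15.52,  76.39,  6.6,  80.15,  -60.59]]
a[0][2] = -81.56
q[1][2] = -63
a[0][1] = -87.98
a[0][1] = -87.98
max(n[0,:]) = 72.35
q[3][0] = -41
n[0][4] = 63.16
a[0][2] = -81.56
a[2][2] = 93.99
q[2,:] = [-24, -53, -37]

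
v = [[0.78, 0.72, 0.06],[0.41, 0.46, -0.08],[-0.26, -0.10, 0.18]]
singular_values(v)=[1.25, 0.22, 0.09]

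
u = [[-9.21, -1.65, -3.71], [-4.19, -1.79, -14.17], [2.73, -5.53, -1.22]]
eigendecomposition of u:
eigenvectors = [[-0.04, -0.95, 0.87], [-0.84, -0.26, 0.49], [0.54, 0.15, 0.04]]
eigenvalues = [7.16, -9.08, -10.3]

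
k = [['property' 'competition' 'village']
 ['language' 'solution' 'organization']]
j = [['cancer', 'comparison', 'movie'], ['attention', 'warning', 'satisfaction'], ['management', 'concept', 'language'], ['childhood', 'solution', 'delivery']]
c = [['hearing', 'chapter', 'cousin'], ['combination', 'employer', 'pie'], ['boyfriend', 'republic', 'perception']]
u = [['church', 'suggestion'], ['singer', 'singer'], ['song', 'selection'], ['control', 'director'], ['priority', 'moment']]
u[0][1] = 'suggestion'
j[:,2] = ['movie', 'satisfaction', 'language', 'delivery']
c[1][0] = 'combination'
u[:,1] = ['suggestion', 'singer', 'selection', 'director', 'moment']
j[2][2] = 'language'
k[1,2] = 'organization'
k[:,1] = ['competition', 'solution']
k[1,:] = ['language', 'solution', 'organization']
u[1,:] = ['singer', 'singer']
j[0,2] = 'movie'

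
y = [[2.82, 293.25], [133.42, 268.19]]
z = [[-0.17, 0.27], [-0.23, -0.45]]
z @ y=[[35.54, 22.56], [-60.69, -188.13]]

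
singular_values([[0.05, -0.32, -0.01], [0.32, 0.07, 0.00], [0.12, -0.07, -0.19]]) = [0.36, 0.34, 0.17]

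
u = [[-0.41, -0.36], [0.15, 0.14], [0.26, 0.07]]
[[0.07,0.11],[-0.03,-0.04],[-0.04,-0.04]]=u @ [[-0.14, -0.1], [-0.04, -0.18]]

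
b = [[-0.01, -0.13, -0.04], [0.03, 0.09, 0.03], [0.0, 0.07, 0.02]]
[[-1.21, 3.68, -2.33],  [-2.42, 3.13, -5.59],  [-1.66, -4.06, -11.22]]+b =[[-1.22,  3.55,  -2.37], [-2.39,  3.22,  -5.56], [-1.66,  -3.99,  -11.20]]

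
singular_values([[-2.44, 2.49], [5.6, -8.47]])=[10.72, 0.63]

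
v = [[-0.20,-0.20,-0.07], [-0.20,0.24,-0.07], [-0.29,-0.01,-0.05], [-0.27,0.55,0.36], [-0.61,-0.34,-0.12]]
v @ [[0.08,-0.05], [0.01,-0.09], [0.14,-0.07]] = [[-0.03,  0.03], [-0.02,  -0.01], [-0.03,  0.02], [0.03,  -0.06], [-0.07,  0.07]]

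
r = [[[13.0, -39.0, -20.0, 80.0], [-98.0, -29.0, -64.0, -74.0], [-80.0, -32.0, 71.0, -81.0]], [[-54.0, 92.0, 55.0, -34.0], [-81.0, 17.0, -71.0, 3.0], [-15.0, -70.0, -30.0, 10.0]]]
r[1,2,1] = -70.0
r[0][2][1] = -32.0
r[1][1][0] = -81.0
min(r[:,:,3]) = -81.0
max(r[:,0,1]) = 92.0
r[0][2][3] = -81.0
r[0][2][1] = -32.0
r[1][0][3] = -34.0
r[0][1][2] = -64.0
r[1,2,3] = 10.0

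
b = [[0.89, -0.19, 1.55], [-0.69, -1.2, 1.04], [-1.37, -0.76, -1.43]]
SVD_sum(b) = [[0.99,0.20,1.43],[0.18,0.04,0.27],[-1.15,-0.23,-1.66]] + [[-0.19, -0.3, 0.17], [-0.83, -1.28, 0.75], [-0.30, -0.46, 0.27]] + [[0.09,  -0.09,  -0.05], [-0.05,  0.05,  0.03], [0.07,  -0.07,  -0.04]]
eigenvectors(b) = [[(0.75+0j),-0.16+0.37j,-0.16-0.37j], [(-0.57+0j),-0.66+0.00j,-0.66-0.00j], [-0.34+0.00j,(-0.21-0.6j),-0.21+0.60j]]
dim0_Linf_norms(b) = [1.37, 1.2, 1.55]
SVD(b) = [[-0.65, -0.21, 0.73], [-0.12, -0.92, -0.37], [0.75, -0.33, 0.57]] @ diag([2.6976298413552993, 1.8477009698084266, 0.191296537340299]) @ [[-0.56, -0.11, -0.82], [0.49, 0.76, -0.44], [0.67, -0.65, -0.37]]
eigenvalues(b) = [(0.33+0j), (-1.04+1.33j), (-1.04-1.33j)]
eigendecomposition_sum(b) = [[(0.32+0j), -0.14+0.00j, (0.2+0j)],[(-0.24-0j), (0.1+0j), -0.15+0.00j],[(-0.14-0j), (0.06+0j), (-0.09+0j)]] + [[(0.29+0.27j),-0.03+0.42j,0.68-0.11j], [(-0.22+0.6j),-0.65+0.23j,(0.6+0.95j)], [-0.61-0.02j,(-0.41-0.52j),(-0.67+0.84j)]] + [[(0.29-0.27j), (-0.03-0.42j), (0.68+0.11j)], [-0.22-0.60j, (-0.65-0.23j), (0.6-0.95j)], [-0.61+0.02j, (-0.41+0.52j), (-0.67-0.84j)]]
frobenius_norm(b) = 3.28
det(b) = 0.95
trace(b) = -1.74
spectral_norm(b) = 2.70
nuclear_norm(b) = 4.74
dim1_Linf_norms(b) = [1.55, 1.2, 1.43]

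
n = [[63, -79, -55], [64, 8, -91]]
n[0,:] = [63, -79, -55]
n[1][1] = 8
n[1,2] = -91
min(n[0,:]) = -79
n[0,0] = 63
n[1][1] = 8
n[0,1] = -79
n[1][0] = 64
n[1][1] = 8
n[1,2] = -91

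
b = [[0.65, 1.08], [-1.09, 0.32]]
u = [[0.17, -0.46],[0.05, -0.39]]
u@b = [[0.61, 0.04],[0.46, -0.07]]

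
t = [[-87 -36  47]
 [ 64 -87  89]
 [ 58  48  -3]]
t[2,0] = 58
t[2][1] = 48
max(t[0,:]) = 47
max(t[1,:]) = 89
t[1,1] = -87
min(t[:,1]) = -87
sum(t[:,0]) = 35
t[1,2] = 89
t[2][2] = -3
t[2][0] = 58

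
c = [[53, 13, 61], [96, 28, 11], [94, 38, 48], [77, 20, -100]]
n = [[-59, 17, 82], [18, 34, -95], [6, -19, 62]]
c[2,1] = 38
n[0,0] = -59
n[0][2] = 82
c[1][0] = 96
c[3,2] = -100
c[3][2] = -100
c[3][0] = 77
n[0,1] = 17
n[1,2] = -95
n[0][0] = -59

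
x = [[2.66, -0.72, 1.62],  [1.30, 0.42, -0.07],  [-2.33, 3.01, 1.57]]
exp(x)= [[2.88, 6.85, 7.67], [3.7, 3.4, 3.72], [-3.89, 5.01, -0.92]]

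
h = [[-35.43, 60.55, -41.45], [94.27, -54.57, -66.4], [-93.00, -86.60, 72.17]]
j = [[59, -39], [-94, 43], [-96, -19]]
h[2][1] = -86.6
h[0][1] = 60.55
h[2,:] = [-93.0, -86.6, 72.17]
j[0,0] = 59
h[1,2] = -66.4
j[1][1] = 43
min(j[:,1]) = -39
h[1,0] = 94.27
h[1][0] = 94.27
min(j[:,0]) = -96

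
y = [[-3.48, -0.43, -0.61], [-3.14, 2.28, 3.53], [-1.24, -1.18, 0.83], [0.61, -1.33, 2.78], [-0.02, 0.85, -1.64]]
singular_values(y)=[5.77, 4.01, 2.77]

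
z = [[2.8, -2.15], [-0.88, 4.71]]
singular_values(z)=[5.6, 2.02]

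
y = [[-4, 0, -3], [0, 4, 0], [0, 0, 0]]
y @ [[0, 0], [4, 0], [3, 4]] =[[-9, -12], [16, 0], [0, 0]]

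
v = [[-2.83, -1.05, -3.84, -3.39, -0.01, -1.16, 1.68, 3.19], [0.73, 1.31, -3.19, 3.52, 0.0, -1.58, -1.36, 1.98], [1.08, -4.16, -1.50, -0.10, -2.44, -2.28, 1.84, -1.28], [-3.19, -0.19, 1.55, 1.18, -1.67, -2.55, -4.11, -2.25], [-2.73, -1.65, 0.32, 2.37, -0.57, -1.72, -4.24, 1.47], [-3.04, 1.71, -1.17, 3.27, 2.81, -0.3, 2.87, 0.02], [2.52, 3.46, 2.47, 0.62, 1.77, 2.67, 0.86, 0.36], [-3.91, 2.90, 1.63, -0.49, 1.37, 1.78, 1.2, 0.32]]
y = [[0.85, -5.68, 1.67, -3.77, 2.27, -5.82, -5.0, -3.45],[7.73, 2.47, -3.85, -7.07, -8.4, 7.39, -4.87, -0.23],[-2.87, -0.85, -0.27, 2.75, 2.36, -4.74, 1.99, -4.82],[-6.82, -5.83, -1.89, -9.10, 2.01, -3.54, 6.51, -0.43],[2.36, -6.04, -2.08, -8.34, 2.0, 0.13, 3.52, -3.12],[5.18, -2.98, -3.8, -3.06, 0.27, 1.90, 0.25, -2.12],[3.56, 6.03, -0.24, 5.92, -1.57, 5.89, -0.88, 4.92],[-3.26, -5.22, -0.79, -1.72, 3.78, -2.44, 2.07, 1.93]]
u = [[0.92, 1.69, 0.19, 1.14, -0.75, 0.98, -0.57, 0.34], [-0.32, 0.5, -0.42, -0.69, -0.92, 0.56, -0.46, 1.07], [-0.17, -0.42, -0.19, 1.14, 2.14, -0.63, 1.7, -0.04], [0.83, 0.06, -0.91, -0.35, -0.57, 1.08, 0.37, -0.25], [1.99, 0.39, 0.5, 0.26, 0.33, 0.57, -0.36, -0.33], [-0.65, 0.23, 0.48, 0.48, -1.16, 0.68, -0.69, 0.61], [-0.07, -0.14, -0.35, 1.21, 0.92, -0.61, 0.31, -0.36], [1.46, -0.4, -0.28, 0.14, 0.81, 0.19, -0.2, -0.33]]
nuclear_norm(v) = 42.25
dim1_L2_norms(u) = [2.65, 1.88, 3.07, 1.83, 2.26, 1.9, 1.75, 1.8]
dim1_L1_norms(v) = [17.15, 13.67, 14.68, 16.69, 15.07, 15.19, 14.73, 13.6]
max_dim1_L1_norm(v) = 17.15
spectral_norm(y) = 23.76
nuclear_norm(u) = 13.92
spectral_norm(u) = 4.22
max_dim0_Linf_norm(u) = 2.14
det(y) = 68028.88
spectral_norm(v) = 9.98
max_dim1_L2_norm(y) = 16.72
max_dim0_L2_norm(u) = 3.04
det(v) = 37463.45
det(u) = 1.83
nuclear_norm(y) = 70.08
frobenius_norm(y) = 33.60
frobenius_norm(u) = 6.18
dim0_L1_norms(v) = [20.03, 16.43, 15.67, 14.94, 10.64, 14.04, 18.16, 10.87]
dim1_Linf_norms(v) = [3.84, 3.52, 4.16, 4.11, 4.24, 3.27, 3.46, 3.91]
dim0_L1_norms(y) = [32.63, 35.1, 14.59, 41.73, 22.66, 31.85, 25.09, 21.02]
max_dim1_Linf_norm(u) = 2.14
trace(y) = -1.10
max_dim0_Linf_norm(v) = 4.24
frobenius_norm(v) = 17.72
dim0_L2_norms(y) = [13.07, 13.49, 6.38, 16.48, 10.3, 12.95, 10.61, 8.81]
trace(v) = -1.53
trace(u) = 1.87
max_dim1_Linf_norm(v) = 4.24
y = v @ u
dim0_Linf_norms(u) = [1.99, 1.69, 0.91, 1.21, 2.14, 1.08, 1.7, 1.07]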